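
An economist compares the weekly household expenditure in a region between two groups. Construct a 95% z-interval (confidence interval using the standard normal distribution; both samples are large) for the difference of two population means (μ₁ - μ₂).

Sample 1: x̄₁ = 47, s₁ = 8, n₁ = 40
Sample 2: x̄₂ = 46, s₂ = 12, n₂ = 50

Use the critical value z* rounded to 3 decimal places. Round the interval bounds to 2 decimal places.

Both samples are large (n₁ = 40 ≥ 30, n₂ = 50 ≥ 30), so a z-interval for the difference of means applies.

Point estimate: x̄₁ - x̄₂ = 47 - 46 = 1

Standard error: SE = √(s₁²/n₁ + s₂²/n₂)
= √(8²/40 + 12²/50)
= √(1.600000 + 2.880000)
= 2.116601

For 95% confidence, z* = 1.96 (from standard normal table)
Margin of error: E = z* × SE = 1.96 × 2.116601 = 4.1485

Z-interval: (x̄₁ - x̄₂) ± E = 1 ± 4.1485 = (-3.1485, 5.1485)

Rounded to 2 decimal places:

(-3.15, 5.15)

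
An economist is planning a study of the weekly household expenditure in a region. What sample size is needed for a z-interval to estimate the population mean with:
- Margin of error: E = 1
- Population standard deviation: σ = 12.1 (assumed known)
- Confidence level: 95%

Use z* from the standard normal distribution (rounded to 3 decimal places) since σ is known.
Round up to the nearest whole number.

Using z* since population σ is known (z-interval formula).

For 95% confidence, z* = 1.96 (from standard normal table)

Sample size formula for z-interval: n = (z*σ/E)²

n = (1.96 × 12.1 / 1)²
  = (23.716000)²
  = 562.4487

Round up to the nearest whole number: n = 563

563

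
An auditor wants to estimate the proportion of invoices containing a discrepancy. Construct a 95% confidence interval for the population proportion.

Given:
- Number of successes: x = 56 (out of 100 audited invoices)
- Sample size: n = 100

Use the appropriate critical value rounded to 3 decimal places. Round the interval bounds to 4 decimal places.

Sample proportion: p̂ = 56/100 = 0.560000

Check conditions for normal approximation:
  np̂ = 56 ≥ 10 ✓
  n(1-p̂) = 44 ≥ 10 ✓

The sample is large enough, so use a z-interval (normal approximation) for the proportion.

For 95% confidence, z* = 1.96 (from standard normal table)

Standard error: SE = √(p̂(1-p̂)/n) = √(0.560000×0.440000/100) = 0.04963869

Margin of error: E = z* × SE = 1.96 × 0.04963869 = 0.097292

Z-interval: p̂ ± E = 0.560000 ± 0.097292 = (0.462708, 0.657292)

Rounded to 4 decimal places:

(0.4627, 0.6573)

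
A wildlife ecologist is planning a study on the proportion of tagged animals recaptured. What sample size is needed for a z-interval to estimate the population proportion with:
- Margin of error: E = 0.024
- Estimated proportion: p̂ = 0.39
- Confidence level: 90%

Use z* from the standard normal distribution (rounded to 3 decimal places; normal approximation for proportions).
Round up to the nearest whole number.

Using z* for proportion z-interval (normal approximation).

For 90% confidence, z* = 1.645 (from standard normal table)

Sample size formula for proportion z-interval: n = z*²p̂(1-p̂)/E²

n = 1.645² × 0.39 × 0.61 / 0.024²
  = 2.706025 × 0.2379 / 0.000576
  = 1117.6447

Round up to the nearest whole number: n = 1118

1118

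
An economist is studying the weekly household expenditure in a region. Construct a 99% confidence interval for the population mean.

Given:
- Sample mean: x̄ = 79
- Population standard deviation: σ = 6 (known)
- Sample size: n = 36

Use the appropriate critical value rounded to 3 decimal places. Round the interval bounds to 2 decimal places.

The population standard deviation σ is known, so use a z-interval (standard normal critical value).

For 99% confidence, z* = 2.576 (from standard normal table)

Standard error: SE = σ/√n = 6/√36 = 1.000000

Margin of error: E = z* × SE = 2.576 × 1.000000 = 2.5760

Z-interval: x̄ ± E = 79 ± 2.5760 = (76.4240, 81.5760)

Rounded to 2 decimal places:

(76.42, 81.58)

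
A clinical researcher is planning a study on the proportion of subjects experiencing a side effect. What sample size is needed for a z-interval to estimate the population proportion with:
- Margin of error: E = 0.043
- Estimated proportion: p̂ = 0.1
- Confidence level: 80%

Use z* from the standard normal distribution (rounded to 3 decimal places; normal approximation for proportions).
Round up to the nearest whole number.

Using z* for proportion z-interval (normal approximation).

For 80% confidence, z* = 1.282 (from standard normal table)

Sample size formula for proportion z-interval: n = z*²p̂(1-p̂)/E²

n = 1.282² × 0.1 × 0.9 / 0.043²
  = 1.643524 × 0.09 / 0.001849
  = 79.9985

Round up to the nearest whole number: n = 80

80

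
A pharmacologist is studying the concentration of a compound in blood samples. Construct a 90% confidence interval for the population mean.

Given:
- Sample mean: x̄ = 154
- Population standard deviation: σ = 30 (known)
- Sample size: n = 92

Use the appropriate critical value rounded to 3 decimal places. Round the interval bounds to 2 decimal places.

The population standard deviation σ is known, so use a z-interval (standard normal critical value).

For 90% confidence, z* = 1.645 (from standard normal table)

Standard error: SE = σ/√n = 30/√92 = 3.127716

Margin of error: E = z* × SE = 1.645 × 3.127716 = 5.1451

Z-interval: x̄ ± E = 154 ± 5.1451 = (148.8549, 159.1451)

Rounded to 2 decimal places:

(148.85, 159.15)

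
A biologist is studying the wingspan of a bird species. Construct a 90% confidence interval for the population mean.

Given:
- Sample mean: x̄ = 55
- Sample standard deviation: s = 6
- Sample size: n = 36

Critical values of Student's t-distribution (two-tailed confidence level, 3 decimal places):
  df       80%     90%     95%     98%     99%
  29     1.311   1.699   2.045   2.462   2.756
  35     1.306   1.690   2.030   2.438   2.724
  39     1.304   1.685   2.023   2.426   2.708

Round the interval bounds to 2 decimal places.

The population standard deviation σ is unknown (only the sample standard deviation s is given), so use a t-interval with df = n - 1 = 36 - 1 = 35.

For 90% confidence with df = 35, t* = 1.690 (from t-table)

Standard error: SE = s/√n = 6/√36 = 1.000000

Margin of error: E = t* × SE = 1.690 × 1.000000 = 1.6900

T-interval: x̄ ± E = 55 ± 1.6900 = (53.3100, 56.6900)

Rounded to 2 decimal places:

(53.31, 56.69)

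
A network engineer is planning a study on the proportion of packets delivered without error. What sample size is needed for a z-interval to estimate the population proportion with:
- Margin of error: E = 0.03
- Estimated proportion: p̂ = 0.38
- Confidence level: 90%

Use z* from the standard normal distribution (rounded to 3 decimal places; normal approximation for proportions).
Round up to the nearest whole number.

Using z* for proportion z-interval (normal approximation).

For 90% confidence, z* = 1.645 (from standard normal table)

Sample size formula for proportion z-interval: n = z*²p̂(1-p̂)/E²

n = 1.645² × 0.38 × 0.62 / 0.03²
  = 2.706025 × 0.2356 / 0.0009
  = 708.3772

Round up to the nearest whole number: n = 709

709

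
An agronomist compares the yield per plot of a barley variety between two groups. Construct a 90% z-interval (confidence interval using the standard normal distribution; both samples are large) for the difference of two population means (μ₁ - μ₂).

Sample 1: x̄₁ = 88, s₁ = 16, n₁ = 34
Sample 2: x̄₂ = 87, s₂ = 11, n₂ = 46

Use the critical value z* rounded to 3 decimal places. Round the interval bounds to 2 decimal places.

Both samples are large (n₁ = 34 ≥ 30, n₂ = 46 ≥ 30), so a z-interval for the difference of means applies.

Point estimate: x̄₁ - x̄₂ = 88 - 87 = 1

Standard error: SE = √(s₁²/n₁ + s₂²/n₂)
= √(16²/34 + 11²/46)
= √(7.529412 + 2.630435)
= 3.187451

For 90% confidence, z* = 1.645 (from standard normal table)
Margin of error: E = z* × SE = 1.645 × 3.187451 = 5.2434

Z-interval: (x̄₁ - x̄₂) ± E = 1 ± 5.2434 = (-4.2434, 6.2434)

Rounded to 2 decimal places:

(-4.24, 6.24)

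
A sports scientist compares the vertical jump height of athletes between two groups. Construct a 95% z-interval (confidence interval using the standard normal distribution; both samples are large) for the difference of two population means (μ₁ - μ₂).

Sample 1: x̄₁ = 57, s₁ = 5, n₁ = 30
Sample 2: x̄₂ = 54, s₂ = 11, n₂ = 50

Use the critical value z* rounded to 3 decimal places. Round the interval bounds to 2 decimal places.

Both samples are large (n₁ = 30 ≥ 30, n₂ = 50 ≥ 30), so a z-interval for the difference of means applies.

Point estimate: x̄₁ - x̄₂ = 57 - 54 = 3

Standard error: SE = √(s₁²/n₁ + s₂²/n₂)
= √(5²/30 + 11²/50)
= √(0.833333 + 2.420000)
= 1.803700

For 95% confidence, z* = 1.96 (from standard normal table)
Margin of error: E = z* × SE = 1.96 × 1.803700 = 3.5353

Z-interval: (x̄₁ - x̄₂) ± E = 3 ± 3.5353 = (-0.5353, 6.5353)

Rounded to 2 decimal places:

(-0.54, 6.54)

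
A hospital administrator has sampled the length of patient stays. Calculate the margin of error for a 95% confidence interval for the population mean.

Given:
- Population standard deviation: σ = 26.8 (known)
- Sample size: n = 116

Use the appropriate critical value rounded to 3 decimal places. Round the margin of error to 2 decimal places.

The population standard deviation σ is known, so use the z-interval margin of error formula.

For 95% confidence, z* = 1.96 (from standard normal table)

Margin of error formula for z-interval: E = z* × σ/√n

E = 1.96 × 26.8/√116
  = 1.96 × 2.488318
  = 4.8771

Rounded to 2 decimal places:

4.88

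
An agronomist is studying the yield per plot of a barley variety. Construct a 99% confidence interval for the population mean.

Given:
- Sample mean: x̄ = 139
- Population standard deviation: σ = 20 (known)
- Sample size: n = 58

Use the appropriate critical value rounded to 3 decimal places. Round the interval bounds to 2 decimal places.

The population standard deviation σ is known, so use a z-interval (standard normal critical value).

For 99% confidence, z* = 2.576 (from standard normal table)

Standard error: SE = σ/√n = 20/√58 = 2.626129

Margin of error: E = z* × SE = 2.576 × 2.626129 = 6.7649

Z-interval: x̄ ± E = 139 ± 6.7649 = (132.2351, 145.7649)

Rounded to 2 decimal places:

(132.24, 145.76)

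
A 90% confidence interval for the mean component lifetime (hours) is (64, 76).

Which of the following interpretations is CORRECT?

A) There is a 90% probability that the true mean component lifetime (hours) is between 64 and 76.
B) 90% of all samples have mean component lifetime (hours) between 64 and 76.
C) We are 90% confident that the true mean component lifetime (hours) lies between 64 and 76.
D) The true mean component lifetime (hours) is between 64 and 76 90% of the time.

A confidence interval represents our confidence in the procedure, not a probability statement about the parameter.

Key concept: If we repeated this sampling process many times and computed a 90% CI each time, about 90% of those intervals would contain the true population parameter.

For this specific interval (64, 76):
- Midpoint (point estimate): 70
- Margin of error: 6

The correct interpretation is the one stating confidence that the true parameter lies in the interval — option C.

C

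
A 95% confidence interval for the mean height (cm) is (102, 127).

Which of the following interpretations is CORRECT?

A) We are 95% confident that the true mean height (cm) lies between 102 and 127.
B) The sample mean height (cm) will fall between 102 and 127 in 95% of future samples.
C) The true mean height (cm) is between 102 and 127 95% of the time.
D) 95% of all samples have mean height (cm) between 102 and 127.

A confidence interval represents our confidence in the procedure, not a probability statement about the parameter.

Key concept: If we repeated this sampling process many times and computed a 95% CI each time, about 95% of those intervals would contain the true population parameter.

For this specific interval (102, 127):
- Midpoint (point estimate): 114.5
- Margin of error: 12.5

The correct interpretation is the one stating confidence that the true parameter lies in the interval — option A.

A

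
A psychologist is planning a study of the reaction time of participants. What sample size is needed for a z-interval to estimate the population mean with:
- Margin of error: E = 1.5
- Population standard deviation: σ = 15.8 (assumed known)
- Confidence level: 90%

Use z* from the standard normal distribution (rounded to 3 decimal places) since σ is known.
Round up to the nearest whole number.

Using z* since population σ is known (z-interval formula).

For 90% confidence, z* = 1.645 (from standard normal table)

Sample size formula for z-interval: n = (z*σ/E)²

n = (1.645 × 15.8 / 1.5)²
  = (17.327333)²
  = 300.2365

Round up to the nearest whole number: n = 301

301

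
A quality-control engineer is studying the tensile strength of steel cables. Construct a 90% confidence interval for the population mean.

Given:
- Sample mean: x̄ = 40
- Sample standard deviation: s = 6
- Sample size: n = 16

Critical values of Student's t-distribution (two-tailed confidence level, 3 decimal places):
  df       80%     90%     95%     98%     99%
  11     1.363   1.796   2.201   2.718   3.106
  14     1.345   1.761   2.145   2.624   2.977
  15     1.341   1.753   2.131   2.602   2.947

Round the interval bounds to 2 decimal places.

The population standard deviation σ is unknown (only the sample standard deviation s is given), so use a t-interval with df = n - 1 = 16 - 1 = 15.

For 90% confidence with df = 15, t* = 1.753 (from t-table)

Standard error: SE = s/√n = 6/√16 = 1.500000

Margin of error: E = t* × SE = 1.753 × 1.500000 = 2.6295

T-interval: x̄ ± E = 40 ± 2.6295 = (37.3705, 42.6295)

Rounded to 2 decimal places:

(37.37, 42.63)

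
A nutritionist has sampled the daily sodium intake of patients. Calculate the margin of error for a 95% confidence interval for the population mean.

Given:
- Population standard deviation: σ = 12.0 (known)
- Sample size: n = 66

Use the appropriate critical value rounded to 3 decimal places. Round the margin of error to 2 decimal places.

The population standard deviation σ is known, so use the z-interval margin of error formula.

For 95% confidence, z* = 1.96 (from standard normal table)

Margin of error formula for z-interval: E = z* × σ/√n

E = 1.96 × 12.0/√66
  = 1.96 × 1.477098
  = 2.8951

Rounded to 2 decimal places:

2.90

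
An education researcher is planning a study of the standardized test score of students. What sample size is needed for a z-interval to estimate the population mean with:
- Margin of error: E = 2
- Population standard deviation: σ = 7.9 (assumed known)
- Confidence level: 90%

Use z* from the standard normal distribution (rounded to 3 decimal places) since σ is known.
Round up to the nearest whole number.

Using z* since population σ is known (z-interval formula).

For 90% confidence, z* = 1.645 (from standard normal table)

Sample size formula for z-interval: n = (z*σ/E)²

n = (1.645 × 7.9 / 2)²
  = (6.497750)²
  = 42.2208

Round up to the nearest whole number: n = 43

43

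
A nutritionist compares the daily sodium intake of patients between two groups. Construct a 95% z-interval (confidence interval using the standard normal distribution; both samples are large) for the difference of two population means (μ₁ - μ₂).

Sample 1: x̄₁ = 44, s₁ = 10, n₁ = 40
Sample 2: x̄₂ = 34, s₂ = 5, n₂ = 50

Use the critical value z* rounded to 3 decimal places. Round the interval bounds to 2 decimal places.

Both samples are large (n₁ = 40 ≥ 30, n₂ = 50 ≥ 30), so a z-interval for the difference of means applies.

Point estimate: x̄₁ - x̄₂ = 44 - 34 = 10

Standard error: SE = √(s₁²/n₁ + s₂²/n₂)
= √(10²/40 + 5²/50)
= √(2.500000 + 0.500000)
= 1.732051

For 95% confidence, z* = 1.96 (from standard normal table)
Margin of error: E = z* × SE = 1.96 × 1.732051 = 3.3948

Z-interval: (x̄₁ - x̄₂) ± E = 10 ± 3.3948 = (6.6052, 13.3948)

Rounded to 2 decimal places:

(6.61, 13.39)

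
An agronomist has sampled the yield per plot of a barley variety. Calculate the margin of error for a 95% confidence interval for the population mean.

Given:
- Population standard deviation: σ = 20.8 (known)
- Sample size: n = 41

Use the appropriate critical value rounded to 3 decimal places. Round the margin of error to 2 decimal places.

The population standard deviation σ is known, so use the z-interval margin of error formula.

For 95% confidence, z* = 1.96 (from standard normal table)

Margin of error formula for z-interval: E = z* × σ/√n

E = 1.96 × 20.8/√41
  = 1.96 × 3.248414
  = 6.3669

Rounded to 2 decimal places:

6.37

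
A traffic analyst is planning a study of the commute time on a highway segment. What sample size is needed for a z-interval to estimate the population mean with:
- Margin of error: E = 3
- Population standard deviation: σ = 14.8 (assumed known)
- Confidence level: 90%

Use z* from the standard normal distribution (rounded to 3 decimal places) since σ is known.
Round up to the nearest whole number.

Using z* since population σ is known (z-interval formula).

For 90% confidence, z* = 1.645 (from standard normal table)

Sample size formula for z-interval: n = (z*σ/E)²

n = (1.645 × 14.8 / 3)²
  = (8.115333)²
  = 65.8586

Round up to the nearest whole number: n = 66

66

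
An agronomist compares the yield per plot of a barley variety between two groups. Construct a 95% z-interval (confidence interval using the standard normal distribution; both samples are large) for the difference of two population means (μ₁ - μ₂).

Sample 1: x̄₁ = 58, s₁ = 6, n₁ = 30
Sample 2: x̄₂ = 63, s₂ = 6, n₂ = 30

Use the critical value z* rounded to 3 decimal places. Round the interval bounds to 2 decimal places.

Both samples are large (n₁ = 30 ≥ 30, n₂ = 30 ≥ 30), so a z-interval for the difference of means applies.

Point estimate: x̄₁ - x̄₂ = 58 - 63 = -5

Standard error: SE = √(s₁²/n₁ + s₂²/n₂)
= √(6²/30 + 6²/30)
= √(1.200000 + 1.200000)
= 1.549193

For 95% confidence, z* = 1.96 (from standard normal table)
Margin of error: E = z* × SE = 1.96 × 1.549193 = 3.0364

Z-interval: (x̄₁ - x̄₂) ± E = -5 ± 3.0364 = (-8.0364, -1.9636)

Rounded to 2 decimal places:

(-8.04, -1.96)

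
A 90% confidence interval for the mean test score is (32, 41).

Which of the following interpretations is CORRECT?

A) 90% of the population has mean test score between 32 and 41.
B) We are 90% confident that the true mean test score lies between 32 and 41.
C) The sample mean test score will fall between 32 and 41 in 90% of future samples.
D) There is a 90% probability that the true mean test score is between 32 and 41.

A confidence interval represents our confidence in the procedure, not a probability statement about the parameter.

Key concept: If we repeated this sampling process many times and computed a 90% CI each time, about 90% of those intervals would contain the true population parameter.

For this specific interval (32, 41):
- Midpoint (point estimate): 36.5
- Margin of error: 4.5

The correct interpretation is the one stating confidence that the true parameter lies in the interval — option B.

B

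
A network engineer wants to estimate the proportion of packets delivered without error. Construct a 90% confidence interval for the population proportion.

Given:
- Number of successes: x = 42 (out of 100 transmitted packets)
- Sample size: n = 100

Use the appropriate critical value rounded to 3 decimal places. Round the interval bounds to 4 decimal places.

Sample proportion: p̂ = 42/100 = 0.420000

Check conditions for normal approximation:
  np̂ = 42 ≥ 10 ✓
  n(1-p̂) = 58 ≥ 10 ✓

The sample is large enough, so use a z-interval (normal approximation) for the proportion.

For 90% confidence, z* = 1.645 (from standard normal table)

Standard error: SE = √(p̂(1-p̂)/n) = √(0.420000×0.580000/100) = 0.04935585

Margin of error: E = z* × SE = 1.645 × 0.04935585 = 0.081190

Z-interval: p̂ ± E = 0.420000 ± 0.081190 = (0.338810, 0.501190)

Rounded to 4 decimal places:

(0.3388, 0.5012)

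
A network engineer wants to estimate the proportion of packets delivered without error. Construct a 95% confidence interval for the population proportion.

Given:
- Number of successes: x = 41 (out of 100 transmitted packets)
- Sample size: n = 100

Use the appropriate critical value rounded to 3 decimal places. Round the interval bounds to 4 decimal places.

Sample proportion: p̂ = 41/100 = 0.410000

Check conditions for normal approximation:
  np̂ = 41 ≥ 10 ✓
  n(1-p̂) = 59 ≥ 10 ✓

The sample is large enough, so use a z-interval (normal approximation) for the proportion.

For 95% confidence, z* = 1.96 (from standard normal table)

Standard error: SE = √(p̂(1-p̂)/n) = √(0.410000×0.590000/100) = 0.04918333

Margin of error: E = z* × SE = 1.96 × 0.04918333 = 0.096399

Z-interval: p̂ ± E = 0.410000 ± 0.096399 = (0.313601, 0.506399)

Rounded to 4 decimal places:

(0.3136, 0.5064)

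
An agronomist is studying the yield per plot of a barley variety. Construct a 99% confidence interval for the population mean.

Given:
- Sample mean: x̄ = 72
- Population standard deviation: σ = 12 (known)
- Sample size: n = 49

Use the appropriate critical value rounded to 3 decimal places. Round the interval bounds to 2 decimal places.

The population standard deviation σ is known, so use a z-interval (standard normal critical value).

For 99% confidence, z* = 2.576 (from standard normal table)

Standard error: SE = σ/√n = 12/√49 = 1.714286

Margin of error: E = z* × SE = 2.576 × 1.714286 = 4.4160

Z-interval: x̄ ± E = 72 ± 4.4160 = (67.5840, 76.4160)

Rounded to 2 decimal places:

(67.58, 76.42)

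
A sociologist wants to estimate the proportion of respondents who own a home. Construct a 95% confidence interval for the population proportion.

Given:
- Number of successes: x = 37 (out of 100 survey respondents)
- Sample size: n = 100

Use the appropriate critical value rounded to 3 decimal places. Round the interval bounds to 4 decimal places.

Sample proportion: p̂ = 37/100 = 0.370000

Check conditions for normal approximation:
  np̂ = 37 ≥ 10 ✓
  n(1-p̂) = 63 ≥ 10 ✓

The sample is large enough, so use a z-interval (normal approximation) for the proportion.

For 95% confidence, z* = 1.96 (from standard normal table)

Standard error: SE = √(p̂(1-p̂)/n) = √(0.370000×0.630000/100) = 0.04828043

Margin of error: E = z* × SE = 1.96 × 0.04828043 = 0.094630

Z-interval: p̂ ± E = 0.370000 ± 0.094630 = (0.275370, 0.464630)

Rounded to 4 decimal places:

(0.2754, 0.4646)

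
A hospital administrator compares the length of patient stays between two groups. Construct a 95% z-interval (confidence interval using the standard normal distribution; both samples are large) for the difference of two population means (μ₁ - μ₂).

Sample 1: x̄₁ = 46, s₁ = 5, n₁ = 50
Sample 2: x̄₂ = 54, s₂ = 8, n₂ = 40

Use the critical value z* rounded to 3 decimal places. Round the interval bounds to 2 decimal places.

Both samples are large (n₁ = 50 ≥ 30, n₂ = 40 ≥ 30), so a z-interval for the difference of means applies.

Point estimate: x̄₁ - x̄₂ = 46 - 54 = -8

Standard error: SE = √(s₁²/n₁ + s₂²/n₂)
= √(5²/50 + 8²/40)
= √(0.500000 + 1.600000)
= 1.449138

For 95% confidence, z* = 1.96 (from standard normal table)
Margin of error: E = z* × SE = 1.96 × 1.449138 = 2.8403

Z-interval: (x̄₁ - x̄₂) ± E = -8 ± 2.8403 = (-10.8403, -5.1597)

Rounded to 2 decimal places:

(-10.84, -5.16)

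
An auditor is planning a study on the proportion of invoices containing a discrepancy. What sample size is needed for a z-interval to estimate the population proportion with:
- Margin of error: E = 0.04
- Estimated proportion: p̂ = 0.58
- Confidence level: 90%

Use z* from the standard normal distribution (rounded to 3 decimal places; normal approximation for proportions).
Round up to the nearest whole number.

Using z* for proportion z-interval (normal approximation).

For 90% confidence, z* = 1.645 (from standard normal table)

Sample size formula for proportion z-interval: n = z*²p̂(1-p̂)/E²

n = 1.645² × 0.58 × 0.42 / 0.04²
  = 2.706025 × 0.2436 / 0.0016
  = 411.9923

Round up to the nearest whole number: n = 412

412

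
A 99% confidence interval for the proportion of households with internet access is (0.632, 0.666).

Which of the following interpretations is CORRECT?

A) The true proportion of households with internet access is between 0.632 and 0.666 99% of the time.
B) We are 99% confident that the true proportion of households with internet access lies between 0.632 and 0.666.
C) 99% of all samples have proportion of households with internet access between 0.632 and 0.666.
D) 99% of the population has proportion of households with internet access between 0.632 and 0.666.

A confidence interval represents our confidence in the procedure, not a probability statement about the parameter.

Key concept: If we repeated this sampling process many times and computed a 99% CI each time, about 99% of those intervals would contain the true population parameter.

For this specific interval (0.632, 0.666):
- Midpoint (point estimate): 0.649
- Margin of error: 0.017

The correct interpretation is the one stating confidence that the true parameter lies in the interval — option B.

B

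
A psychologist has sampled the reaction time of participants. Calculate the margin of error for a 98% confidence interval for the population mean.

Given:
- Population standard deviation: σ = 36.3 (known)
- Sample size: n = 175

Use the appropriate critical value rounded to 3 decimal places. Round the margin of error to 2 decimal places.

The population standard deviation σ is known, so use the z-interval margin of error formula.

For 98% confidence, z* = 2.326 (from standard normal table)

Margin of error formula for z-interval: E = z* × σ/√n

E = 2.326 × 36.3/√175
  = 2.326 × 2.744022
  = 6.3826

Rounded to 2 decimal places:

6.38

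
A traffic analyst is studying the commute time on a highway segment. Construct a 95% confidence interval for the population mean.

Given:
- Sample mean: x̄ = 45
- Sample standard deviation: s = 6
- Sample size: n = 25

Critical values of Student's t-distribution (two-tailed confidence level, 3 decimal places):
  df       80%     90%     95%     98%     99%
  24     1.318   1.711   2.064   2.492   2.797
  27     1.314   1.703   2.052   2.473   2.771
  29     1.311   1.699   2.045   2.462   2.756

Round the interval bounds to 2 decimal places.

The population standard deviation σ is unknown (only the sample standard deviation s is given), so use a t-interval with df = n - 1 = 25 - 1 = 24.

For 95% confidence with df = 24, t* = 2.064 (from t-table)

Standard error: SE = s/√n = 6/√25 = 1.200000

Margin of error: E = t* × SE = 2.064 × 1.200000 = 2.4768

T-interval: x̄ ± E = 45 ± 2.4768 = (42.5232, 47.4768)

Rounded to 2 decimal places:

(42.52, 47.48)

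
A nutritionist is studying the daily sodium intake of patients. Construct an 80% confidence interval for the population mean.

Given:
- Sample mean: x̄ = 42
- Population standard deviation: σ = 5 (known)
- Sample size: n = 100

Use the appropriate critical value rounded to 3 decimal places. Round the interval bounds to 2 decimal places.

The population standard deviation σ is known, so use a z-interval (standard normal critical value).

For 80% confidence, z* = 1.282 (from standard normal table)

Standard error: SE = σ/√n = 5/√100 = 0.500000

Margin of error: E = z* × SE = 1.282 × 0.500000 = 0.6410

Z-interval: x̄ ± E = 42 ± 0.6410 = (41.3590, 42.6410)

Rounded to 2 decimal places:

(41.36, 42.64)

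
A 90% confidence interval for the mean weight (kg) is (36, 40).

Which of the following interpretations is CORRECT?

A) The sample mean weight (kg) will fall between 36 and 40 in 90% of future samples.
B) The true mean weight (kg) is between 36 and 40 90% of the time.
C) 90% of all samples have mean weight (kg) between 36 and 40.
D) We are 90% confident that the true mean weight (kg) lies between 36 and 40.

A confidence interval represents our confidence in the procedure, not a probability statement about the parameter.

Key concept: If we repeated this sampling process many times and computed a 90% CI each time, about 90% of those intervals would contain the true population parameter.

For this specific interval (36, 40):
- Midpoint (point estimate): 38
- Margin of error: 2

The correct interpretation is the one stating confidence that the true parameter lies in the interval — option D.

D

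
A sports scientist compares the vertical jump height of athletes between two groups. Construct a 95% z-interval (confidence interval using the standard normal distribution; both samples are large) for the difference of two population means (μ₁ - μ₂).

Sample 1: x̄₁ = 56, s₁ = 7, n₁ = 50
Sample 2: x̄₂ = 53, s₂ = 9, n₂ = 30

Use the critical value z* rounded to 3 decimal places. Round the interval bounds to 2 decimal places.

Both samples are large (n₁ = 50 ≥ 30, n₂ = 30 ≥ 30), so a z-interval for the difference of means applies.

Point estimate: x̄₁ - x̄₂ = 56 - 53 = 3

Standard error: SE = √(s₁²/n₁ + s₂²/n₂)
= √(7²/50 + 9²/30)
= √(0.980000 + 2.700000)
= 1.918333

For 95% confidence, z* = 1.96 (from standard normal table)
Margin of error: E = z* × SE = 1.96 × 1.918333 = 3.7599

Z-interval: (x̄₁ - x̄₂) ± E = 3 ± 3.7599 = (-0.7599, 6.7599)

Rounded to 2 decimal places:

(-0.76, 6.76)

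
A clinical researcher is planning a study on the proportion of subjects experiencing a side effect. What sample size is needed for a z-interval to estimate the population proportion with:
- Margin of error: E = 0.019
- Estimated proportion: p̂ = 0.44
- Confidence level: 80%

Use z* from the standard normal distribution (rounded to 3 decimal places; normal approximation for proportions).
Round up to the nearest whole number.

Using z* for proportion z-interval (normal approximation).

For 80% confidence, z* = 1.282 (from standard normal table)

Sample size formula for proportion z-interval: n = z*²p̂(1-p̂)/E²

n = 1.282² × 0.44 × 0.56 / 0.019²
  = 1.643524 × 0.2464 / 0.000361
  = 1121.7848

Round up to the nearest whole number: n = 1122

1122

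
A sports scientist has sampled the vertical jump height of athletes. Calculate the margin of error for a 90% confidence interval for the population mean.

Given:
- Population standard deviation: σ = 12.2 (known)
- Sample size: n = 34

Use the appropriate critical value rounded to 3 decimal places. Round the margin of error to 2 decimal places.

The population standard deviation σ is known, so use the z-interval margin of error formula.

For 90% confidence, z* = 1.645 (from standard normal table)

Margin of error formula for z-interval: E = z* × σ/√n

E = 1.645 × 12.2/√34
  = 1.645 × 2.092283
  = 3.4418

Rounded to 2 decimal places:

3.44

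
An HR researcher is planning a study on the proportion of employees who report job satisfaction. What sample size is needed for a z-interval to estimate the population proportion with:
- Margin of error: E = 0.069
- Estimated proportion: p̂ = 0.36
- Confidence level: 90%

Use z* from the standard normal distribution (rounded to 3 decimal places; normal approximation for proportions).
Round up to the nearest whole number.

Using z* for proportion z-interval (normal approximation).

For 90% confidence, z* = 1.645 (from standard normal table)

Sample size formula for proportion z-interval: n = z*²p̂(1-p̂)/E²

n = 1.645² × 0.36 × 0.64 / 0.069²
  = 2.706025 × 0.2304 / 0.004761
  = 130.9532

Round up to the nearest whole number: n = 131

131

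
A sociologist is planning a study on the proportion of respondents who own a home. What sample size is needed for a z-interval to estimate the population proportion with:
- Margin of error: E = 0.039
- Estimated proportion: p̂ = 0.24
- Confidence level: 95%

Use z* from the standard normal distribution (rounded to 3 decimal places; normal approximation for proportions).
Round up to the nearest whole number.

Using z* for proportion z-interval (normal approximation).

For 95% confidence, z* = 1.96 (from standard normal table)

Sample size formula for proportion z-interval: n = z*²p̂(1-p̂)/E²

n = 1.96² × 0.24 × 0.76 / 0.039²
  = 3.8416 × 0.1824 / 0.001521
  = 460.6889

Round up to the nearest whole number: n = 461

461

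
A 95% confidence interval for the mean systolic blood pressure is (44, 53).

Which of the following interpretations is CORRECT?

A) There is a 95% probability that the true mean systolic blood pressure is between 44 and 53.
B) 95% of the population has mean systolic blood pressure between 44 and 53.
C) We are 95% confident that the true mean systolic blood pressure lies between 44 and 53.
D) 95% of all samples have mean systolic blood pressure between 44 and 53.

A confidence interval represents our confidence in the procedure, not a probability statement about the parameter.

Key concept: If we repeated this sampling process many times and computed a 95% CI each time, about 95% of those intervals would contain the true population parameter.

For this specific interval (44, 53):
- Midpoint (point estimate): 48.5
- Margin of error: 4.5

The correct interpretation is the one stating confidence that the true parameter lies in the interval — option C.

C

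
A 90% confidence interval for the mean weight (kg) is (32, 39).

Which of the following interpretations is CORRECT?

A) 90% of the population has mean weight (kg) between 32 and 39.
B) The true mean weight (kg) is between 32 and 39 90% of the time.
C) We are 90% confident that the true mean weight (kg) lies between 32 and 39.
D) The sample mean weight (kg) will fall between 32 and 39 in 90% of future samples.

A confidence interval represents our confidence in the procedure, not a probability statement about the parameter.

Key concept: If we repeated this sampling process many times and computed a 90% CI each time, about 90% of those intervals would contain the true population parameter.

For this specific interval (32, 39):
- Midpoint (point estimate): 35.5
- Margin of error: 3.5

The correct interpretation is the one stating confidence that the true parameter lies in the interval — option C.

C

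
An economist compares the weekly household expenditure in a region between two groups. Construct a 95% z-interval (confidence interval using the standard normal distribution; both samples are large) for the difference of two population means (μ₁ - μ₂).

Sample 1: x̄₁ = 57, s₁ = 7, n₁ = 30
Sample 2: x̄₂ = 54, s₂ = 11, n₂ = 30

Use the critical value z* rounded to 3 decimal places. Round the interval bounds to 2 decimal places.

Both samples are large (n₁ = 30 ≥ 30, n₂ = 30 ≥ 30), so a z-interval for the difference of means applies.

Point estimate: x̄₁ - x̄₂ = 57 - 54 = 3

Standard error: SE = √(s₁²/n₁ + s₂²/n₂)
= √(7²/30 + 11²/30)
= √(1.633333 + 4.033333)
= 2.380476

For 95% confidence, z* = 1.96 (from standard normal table)
Margin of error: E = z* × SE = 1.96 × 2.380476 = 4.6657

Z-interval: (x̄₁ - x̄₂) ± E = 3 ± 4.6657 = (-1.6657, 7.6657)

Rounded to 2 decimal places:

(-1.67, 7.67)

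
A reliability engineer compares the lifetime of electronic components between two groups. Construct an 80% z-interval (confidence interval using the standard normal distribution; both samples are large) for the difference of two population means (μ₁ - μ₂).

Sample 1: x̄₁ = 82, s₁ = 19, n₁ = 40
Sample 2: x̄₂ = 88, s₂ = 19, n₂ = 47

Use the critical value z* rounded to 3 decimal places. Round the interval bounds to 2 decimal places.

Both samples are large (n₁ = 40 ≥ 30, n₂ = 47 ≥ 30), so a z-interval for the difference of means applies.

Point estimate: x̄₁ - x̄₂ = 82 - 88 = -6

Standard error: SE = √(s₁²/n₁ + s₂²/n₂)
= √(19²/40 + 19²/47)
= √(9.025000 + 7.680851)
= 4.087279

For 80% confidence, z* = 1.282 (from standard normal table)
Margin of error: E = z* × SE = 1.282 × 4.087279 = 5.2399

Z-interval: (x̄₁ - x̄₂) ± E = -6 ± 5.2399 = (-11.2399, -0.7601)

Rounded to 2 decimal places:

(-11.24, -0.76)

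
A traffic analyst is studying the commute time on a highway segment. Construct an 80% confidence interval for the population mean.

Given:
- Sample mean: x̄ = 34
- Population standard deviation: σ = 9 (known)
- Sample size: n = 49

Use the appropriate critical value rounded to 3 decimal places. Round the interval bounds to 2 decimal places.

The population standard deviation σ is known, so use a z-interval (standard normal critical value).

For 80% confidence, z* = 1.282 (from standard normal table)

Standard error: SE = σ/√n = 9/√49 = 1.285714

Margin of error: E = z* × SE = 1.282 × 1.285714 = 1.6483

Z-interval: x̄ ± E = 34 ± 1.6483 = (32.3517, 35.6483)

Rounded to 2 decimal places:

(32.35, 35.65)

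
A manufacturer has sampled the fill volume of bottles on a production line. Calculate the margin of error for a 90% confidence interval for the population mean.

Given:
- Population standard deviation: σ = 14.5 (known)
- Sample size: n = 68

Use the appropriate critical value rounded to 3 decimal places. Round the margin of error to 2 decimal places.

The population standard deviation σ is known, so use the z-interval margin of error formula.

For 90% confidence, z* = 1.645 (from standard normal table)

Margin of error formula for z-interval: E = z* × σ/√n

E = 1.645 × 14.5/√68
  = 1.645 × 1.758383
  = 2.8925

Rounded to 2 decimal places:

2.89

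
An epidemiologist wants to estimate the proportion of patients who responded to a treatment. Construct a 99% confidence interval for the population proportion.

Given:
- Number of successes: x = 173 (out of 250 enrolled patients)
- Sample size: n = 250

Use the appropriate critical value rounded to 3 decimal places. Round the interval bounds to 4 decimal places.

Sample proportion: p̂ = 173/250 = 0.692000

Check conditions for normal approximation:
  np̂ = 173 ≥ 10 ✓
  n(1-p̂) = 77 ≥ 10 ✓

The sample is large enough, so use a z-interval (normal approximation) for the proportion.

For 99% confidence, z* = 2.576 (from standard normal table)

Standard error: SE = √(p̂(1-p̂)/n) = √(0.692000×0.308000/250) = 0.02919836

Margin of error: E = z* × SE = 2.576 × 0.02919836 = 0.075215

Z-interval: p̂ ± E = 0.692000 ± 0.075215 = (0.616785, 0.767215)

Rounded to 4 decimal places:

(0.6168, 0.7672)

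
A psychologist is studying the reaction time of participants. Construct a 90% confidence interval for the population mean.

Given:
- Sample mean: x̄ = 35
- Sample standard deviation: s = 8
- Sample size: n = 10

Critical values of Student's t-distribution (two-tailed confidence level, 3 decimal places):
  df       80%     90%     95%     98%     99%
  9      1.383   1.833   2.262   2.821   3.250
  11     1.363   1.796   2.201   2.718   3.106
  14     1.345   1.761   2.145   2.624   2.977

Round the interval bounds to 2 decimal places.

The population standard deviation σ is unknown (only the sample standard deviation s is given), so use a t-interval with df = n - 1 = 10 - 1 = 9.

For 90% confidence with df = 9, t* = 1.833 (from t-table)

Standard error: SE = s/√n = 8/√10 = 2.529822

Margin of error: E = t* × SE = 1.833 × 2.529822 = 4.6372

T-interval: x̄ ± E = 35 ± 4.6372 = (30.3628, 39.6372)

Rounded to 2 decimal places:

(30.36, 39.64)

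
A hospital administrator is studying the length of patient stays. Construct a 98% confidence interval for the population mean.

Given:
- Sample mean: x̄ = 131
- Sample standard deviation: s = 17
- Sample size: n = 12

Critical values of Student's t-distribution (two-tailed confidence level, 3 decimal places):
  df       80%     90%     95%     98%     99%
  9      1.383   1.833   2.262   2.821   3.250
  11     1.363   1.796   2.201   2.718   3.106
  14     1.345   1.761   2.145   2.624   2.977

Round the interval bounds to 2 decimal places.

The population standard deviation σ is unknown (only the sample standard deviation s is given), so use a t-interval with df = n - 1 = 12 - 1 = 11.

For 98% confidence with df = 11, t* = 2.718 (from t-table)

Standard error: SE = s/√n = 17/√12 = 4.907477

Margin of error: E = t* × SE = 2.718 × 4.907477 = 13.3385

T-interval: x̄ ± E = 131 ± 13.3385 = (117.6615, 144.3385)

Rounded to 2 decimal places:

(117.66, 144.34)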